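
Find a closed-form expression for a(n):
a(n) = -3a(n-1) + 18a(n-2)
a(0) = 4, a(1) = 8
Characteristic equation: x² + 3x - 18 = 0, which factors as (x - (3))(x - (-6)) = 0.
Roots r₁ = 3, r₂ = -6 (distinct).
General solution: a(n) = A·(3)^n + B·(-6)^n.
From a(0) = 4: A + B = 4.
From a(1) = 8: 3A - 6B = 8.
Solving: A = \frac{32}{9}, B = \frac{4}{9}.
So a(n) = \frac{4 \left(-6\right)^{n}}{9} + \frac{32 \cdot 3^{n}}{9}.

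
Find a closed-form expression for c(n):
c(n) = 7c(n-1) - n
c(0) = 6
First-order linear with linear forcing.
Homogeneous solution: c_h(n) = A·(7)^n.
Try particular c_p(n) = pn + q. Substituting:
  pn + q = 7(p(n-1) + q) - n.
Matching the n-coefficient: p = 7p - 1 ⇒ p = \frac{1}{6}.
Matching constants: q = -7p + 7q ⇒ q = \frac{7}{36}.
General: c(n) = A·(7)^n + \frac{n}{6} + \frac{7}{36}.
Apply c(0) = 6: A + \frac{7}{36} = 6 ⇒ A = \frac{209}{36}.
So c(n) = \frac{209 \cdot 7^{n}}{36} + \frac{n}{6} + \frac{7}{36}.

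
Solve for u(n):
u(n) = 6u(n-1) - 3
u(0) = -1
First-order linear non-homogeneous.
Homogeneous solution: u_h(n) = A·(6)^n.
Try constant particular solution u_p = K: K = 6K - 3 ⇒ K = \frac{3}{5}.
General: u(n) = A·(6)^n + \frac{3}{5}.
Apply u(0) = -1: A + \frac{3}{5} = -1 ⇒ A = - \frac{8}{5}.
So u(n) = \frac{3}{5} - \frac{8 \cdot 6^{n}}{5}.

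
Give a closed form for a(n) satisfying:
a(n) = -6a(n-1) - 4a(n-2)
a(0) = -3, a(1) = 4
Characteristic equation: x² + 6x + 4 = 0.
Discriminant Δ = (-6)² + 4·(-4) = 20.
Roots r₁,₂ = (-6 ± √20)/2, so r₁ = -3 + \sqrt{5}, r₂ = -3 - \sqrt{5}.
General solution: a(n) = A·r₁^n + B·r₂^n.
From the initial conditions, A + B = -3 and r₁A + r₂B = 4.
Since r₁ - r₂ = √20: A = (4 - (-3)r₂)/√20 = - \frac{3}{2} - \frac{\sqrt{5}}{2}, and B = -3 - A = - \frac{3}{2} + \frac{\sqrt{5}}{2}.
So a(n) = \left(- \frac{3}{2} - \frac{\sqrt{5}}{2}\right)\left(-3 + \sqrt{5}\right)^n + \left(- \frac{3}{2} + \frac{\sqrt{5}}{2}\right)\left(-3 - \sqrt{5}\right)^n.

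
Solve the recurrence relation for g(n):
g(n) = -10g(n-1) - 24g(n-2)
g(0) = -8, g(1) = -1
Characteristic equation: x² + 10x + 24 = 0, which factors as (x - (-6))(x - (-4)) = 0.
Roots r₁ = -6, r₂ = -4 (distinct).
General solution: g(n) = A·(-6)^n + B·(-4)^n.
From g(0) = -8: A + B = -8.
From g(1) = -1: -6A - 4B = -1.
Solving: A = \frac{33}{2}, B = - \frac{49}{2}.
So g(n) = - \frac{49 \left(-4\right)^{n}}{2} + \frac{33 \left(-6\right)^{n}}{2}.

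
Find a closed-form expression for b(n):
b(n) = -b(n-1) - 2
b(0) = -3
First-order linear non-homogeneous.
Homogeneous solution: b_h(n) = A·(-1)^n.
Try constant particular solution b_p = K: K = -K - 2 ⇒ K = -1.
General: b(n) = A·(-1)^n - 1.
Apply b(0) = -3: A - 1 = -3 ⇒ A = -2.
So b(n) = - 2 \left(-1\right)^{n} - 1.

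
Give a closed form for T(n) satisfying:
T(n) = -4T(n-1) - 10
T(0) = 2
First-order linear non-homogeneous.
Homogeneous solution: T_h(n) = A·(-4)^n.
Try constant particular solution T_p = K: K = -4K - 10 ⇒ K = -2.
General: T(n) = A·(-4)^n - 2.
Apply T(0) = 2: A - 2 = 2 ⇒ A = 4.
So T(n) = 4 \left(-4\right)^{n} - 2.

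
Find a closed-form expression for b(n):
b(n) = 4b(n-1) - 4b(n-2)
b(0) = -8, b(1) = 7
Characteristic equation: x² - 4x + 4 = 0, which is (x - (2))².
Repeated root r = 2.
General solution: b(n) = (A + Bn)·(2)^n.
From b(0) = -8: A = -8.
From b(1) = 7: (A + B)·(2) = 7 ⇒ B = \frac{23}{2}.
So b(n) = \left(\frac{23 n}{2} - 8\right) \cdot (2)^n.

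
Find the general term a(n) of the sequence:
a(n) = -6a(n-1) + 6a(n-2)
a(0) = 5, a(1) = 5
Characteristic equation: x² + 6x - 6 = 0.
Discriminant Δ = (-6)² + 4·(6) = 60.
Roots r₁,₂ = (-6 ± √60)/2, so r₁ = -3 + \sqrt{15}, r₂ = - \sqrt{15} - 3.
General solution: a(n) = A·r₁^n + B·r₂^n.
From the initial conditions, A + B = 5 and r₁A + r₂B = 5.
Since r₁ - r₂ = √60: A = (5 - (5)r₂)/√60 = \frac{5}{2} + \frac{2 \sqrt{15}}{3}, and B = 5 - A = \frac{5}{2} - \frac{2 \sqrt{15}}{3}.
So a(n) = \left(\frac{5}{2} + \frac{2 \sqrt{15}}{3}\right)\left(-3 + \sqrt{15}\right)^n + \left(\frac{5}{2} - \frac{2 \sqrt{15}}{3}\right)\left(- \sqrt{15} - 3\right)^n.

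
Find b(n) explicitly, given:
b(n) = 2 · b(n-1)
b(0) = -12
Pure geometric recurrence with ratio 2.
By induction b(n) = b(0) · (2)^n = - 12 \cdot 2^{n}.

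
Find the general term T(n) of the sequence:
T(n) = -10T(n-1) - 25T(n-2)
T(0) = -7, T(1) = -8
Characteristic equation: x² + 10x + 25 = 0, which is (x - (-5))².
Repeated root r = -5.
General solution: T(n) = (A + Bn)·(-5)^n.
From T(0) = -7: A = -7.
From T(1) = -8: (A + B)·(-5) = -8 ⇒ B = \frac{43}{5}.
So T(n) = \left(\frac{43 n}{5} - 7\right) \cdot (-5)^n.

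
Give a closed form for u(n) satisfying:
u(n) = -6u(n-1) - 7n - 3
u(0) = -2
First-order linear with linear forcing.
Homogeneous solution: u_h(n) = A·(-6)^n.
Try particular u_p(n) = pn + q. Substituting:
  pn + q = -6(p(n-1) + q) - 7n - 3.
Matching the n-coefficient: p = -6p - 7 ⇒ p = -1.
Matching constants: q = 6p - 6q - 3 ⇒ q = - \frac{9}{7}.
General: u(n) = A·(-6)^n - n - \frac{9}{7}.
Apply u(0) = -2: A - \frac{9}{7} = -2 ⇒ A = - \frac{5}{7}.
So u(n) = - \frac{5 \left(-6\right)^{n}}{7} - n - \frac{9}{7}.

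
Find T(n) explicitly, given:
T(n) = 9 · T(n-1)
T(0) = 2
Pure geometric recurrence with ratio 9.
By induction T(n) = T(0) · (9)^n = 2 \cdot 9^{n}.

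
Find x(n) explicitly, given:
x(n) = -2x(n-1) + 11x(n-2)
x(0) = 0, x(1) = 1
Characteristic equation: x² + 2x - 11 = 0.
Discriminant Δ = (-2)² + 4·(11) = 48.
Roots r₁,₂ = (-2 ± √48)/2, so r₁ = -1 + 2 \sqrt{3}, r₂ = - 2 \sqrt{3} - 1.
General solution: x(n) = A·r₁^n + B·r₂^n.
From the initial conditions, A + B = 0 and r₁A + r₂B = 1.
Since r₁ - r₂ = √48: A = (1 - (0)r₂)/√48 = \frac{\sqrt{3}}{12}, and B = 0 - A = - \frac{\sqrt{3}}{12}.
So x(n) = \left(\frac{\sqrt{3}}{12}\right)\left(-1 + 2 \sqrt{3}\right)^n + \left(- \frac{\sqrt{3}}{12}\right)\left(- 2 \sqrt{3} - 1\right)^n.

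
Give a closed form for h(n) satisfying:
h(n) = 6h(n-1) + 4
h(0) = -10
First-order linear non-homogeneous.
Homogeneous solution: h_h(n) = A·(6)^n.
Try constant particular solution h_p = K: K = 6K + 4 ⇒ K = - \frac{4}{5}.
General: h(n) = A·(6)^n - \frac{4}{5}.
Apply h(0) = -10: A - \frac{4}{5} = -10 ⇒ A = - \frac{46}{5}.
So h(n) = - \frac{46 \cdot 6^{n}}{5} - \frac{4}{5}.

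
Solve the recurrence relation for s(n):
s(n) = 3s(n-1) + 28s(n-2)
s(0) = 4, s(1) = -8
Characteristic equation: x² - 3x - 28 = 0, which factors as (x - (-4))(x - (7)) = 0.
Roots r₁ = -4, r₂ = 7 (distinct).
General solution: s(n) = A·(-4)^n + B·(7)^n.
From s(0) = 4: A + B = 4.
From s(1) = -8: -4A + 7B = -8.
Solving: A = \frac{36}{11}, B = \frac{8}{11}.
So s(n) = \frac{36 \left(-4\right)^{n}}{11} + \frac{8 \cdot 7^{n}}{11}.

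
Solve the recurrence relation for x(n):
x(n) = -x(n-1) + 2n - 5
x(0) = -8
First-order linear with linear forcing.
Homogeneous solution: x_h(n) = A·(-1)^n.
Try particular x_p(n) = pn + q. Substituting:
  pn + q = -(p(n-1) + q) + 2n - 5.
Matching the n-coefficient: p = -p + 2 ⇒ p = 1.
Matching constants: q = p - q - 5 ⇒ q = -2.
General: x(n) = A·(-1)^n + n - 2.
Apply x(0) = -8: A - 2 = -8 ⇒ A = -6.
So x(n) = - 6 \left(-1\right)^{n} + n - 2.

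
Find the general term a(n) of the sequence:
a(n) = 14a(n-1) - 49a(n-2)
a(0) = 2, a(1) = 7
Characteristic equation: x² - 14x + 49 = 0, which is (x - (7))².
Repeated root r = 7.
General solution: a(n) = (A + Bn)·(7)^n.
From a(0) = 2: A = 2.
From a(1) = 7: (A + B)·(7) = 7 ⇒ B = -1.
So a(n) = \left(2 - n\right) \cdot (7)^n.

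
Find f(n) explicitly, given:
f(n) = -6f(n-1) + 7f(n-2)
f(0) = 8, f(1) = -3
Characteristic equation: x² + 6x - 7 = 0, which factors as (x - (-7))(x - (1)) = 0.
Roots r₁ = -7, r₂ = 1 (distinct).
General solution: f(n) = A·(-7)^n + B·(1)^n.
From f(0) = 8: A + B = 8.
From f(1) = -3: -7A + B = -3.
Solving: A = \frac{11}{8}, B = \frac{53}{8}.
So f(n) = \frac{11 \left(-7\right)^{n}}{8} + \frac{53}{8}.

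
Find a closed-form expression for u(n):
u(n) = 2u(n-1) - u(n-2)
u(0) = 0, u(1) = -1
Characteristic equation: x² - 2x + 1 = 0, which is (x - (1))².
Repeated root r = 1.
General solution: u(n) = (A + Bn)·(1)^n.
From u(0) = 0: A = 0.
From u(1) = -1: (A + B)·(1) = -1 ⇒ B = -1.
So u(n) = \left(- n\right) \cdot (1)^n.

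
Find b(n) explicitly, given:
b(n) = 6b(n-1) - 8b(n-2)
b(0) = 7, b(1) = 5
Characteristic equation: x² - 6x + 8 = 0, which factors as (x - (2))(x - (4)) = 0.
Roots r₁ = 2, r₂ = 4 (distinct).
General solution: b(n) = A·(2)^n + B·(4)^n.
From b(0) = 7: A + B = 7.
From b(1) = 5: 2A + 4B = 5.
Solving: A = \frac{23}{2}, B = - \frac{9}{2}.
So b(n) = \frac{23 \cdot 2^{n}}{2} - \frac{9 \cdot 4^{n}}{2}.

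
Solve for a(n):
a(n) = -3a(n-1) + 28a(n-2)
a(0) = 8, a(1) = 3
Characteristic equation: x² + 3x - 28 = 0, which factors as (x - (4))(x - (-7)) = 0.
Roots r₁ = 4, r₂ = -7 (distinct).
General solution: a(n) = A·(4)^n + B·(-7)^n.
From a(0) = 8: A + B = 8.
From a(1) = 3: 4A - 7B = 3.
Solving: A = \frac{59}{11}, B = \frac{29}{11}.
So a(n) = \frac{29 \left(-7\right)^{n}}{11} + \frac{59 \cdot 4^{n}}{11}.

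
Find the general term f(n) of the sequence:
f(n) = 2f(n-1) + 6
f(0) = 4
First-order linear non-homogeneous.
Homogeneous solution: f_h(n) = A·(2)^n.
Try constant particular solution f_p = K: K = 2K + 6 ⇒ K = -6.
General: f(n) = A·(2)^n - 6.
Apply f(0) = 4: A - 6 = 4 ⇒ A = 10.
So f(n) = 10 \cdot 2^{n} - 6.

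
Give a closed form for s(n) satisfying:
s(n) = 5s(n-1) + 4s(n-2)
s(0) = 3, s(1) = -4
Characteristic equation: x² - 5x - 4 = 0.
Discriminant Δ = (5)² + 4·(4) = 41.
Roots r₁,₂ = (5 ± √41)/2, so r₁ = \frac{5}{2} + \frac{\sqrt{41}}{2}, r₂ = \frac{5}{2} - \frac{\sqrt{41}}{2}.
General solution: s(n) = A·r₁^n + B·r₂^n.
From the initial conditions, A + B = 3 and r₁A + r₂B = -4.
Since r₁ - r₂ = √41: A = (-4 - (3)r₂)/√41 = \frac{3}{2} - \frac{23 \sqrt{41}}{82}, and B = 3 - A = \frac{3}{2} + \frac{23 \sqrt{41}}{82}.
So s(n) = \left(\frac{3}{2} - \frac{23 \sqrt{41}}{82}\right)\left(\frac{5}{2} + \frac{\sqrt{41}}{2}\right)^n + \left(\frac{3}{2} + \frac{23 \sqrt{41}}{82}\right)\left(\frac{5}{2} - \frac{\sqrt{41}}{2}\right)^n.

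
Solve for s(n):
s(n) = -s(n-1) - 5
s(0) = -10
First-order linear non-homogeneous.
Homogeneous solution: s_h(n) = A·(-1)^n.
Try constant particular solution s_p = K: K = -K - 5 ⇒ K = - \frac{5}{2}.
General: s(n) = A·(-1)^n - \frac{5}{2}.
Apply s(0) = -10: A - \frac{5}{2} = -10 ⇒ A = - \frac{15}{2}.
So s(n) = - \frac{15 \left(-1\right)^{n}}{2} - \frac{5}{2}.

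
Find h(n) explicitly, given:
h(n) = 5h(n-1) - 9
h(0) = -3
First-order linear non-homogeneous.
Homogeneous solution: h_h(n) = A·(5)^n.
Try constant particular solution h_p = K: K = 5K - 9 ⇒ K = \frac{9}{4}.
General: h(n) = A·(5)^n + \frac{9}{4}.
Apply h(0) = -3: A + \frac{9}{4} = -3 ⇒ A = - \frac{21}{4}.
So h(n) = \frac{9}{4} - \frac{21 \cdot 5^{n}}{4}.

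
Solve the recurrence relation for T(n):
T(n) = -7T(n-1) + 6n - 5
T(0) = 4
First-order linear with linear forcing.
Homogeneous solution: T_h(n) = A·(-7)^n.
Try particular T_p(n) = pn + q. Substituting:
  pn + q = -7(p(n-1) + q) + 6n - 5.
Matching the n-coefficient: p = -7p + 6 ⇒ p = \frac{3}{4}.
Matching constants: q = 7p - 7q - 5 ⇒ q = \frac{1}{32}.
General: T(n) = A·(-7)^n + \frac{3 n}{4} + \frac{1}{32}.
Apply T(0) = 4: A + \frac{1}{32} = 4 ⇒ A = \frac{127}{32}.
So T(n) = \frac{127 \left(-7\right)^{n}}{32} + \frac{3 n}{4} + \frac{1}{32}.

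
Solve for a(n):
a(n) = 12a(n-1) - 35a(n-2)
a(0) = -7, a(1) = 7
Characteristic equation: x² - 12x + 35 = 0, which factors as (x - (7))(x - (5)) = 0.
Roots r₁ = 7, r₂ = 5 (distinct).
General solution: a(n) = A·(7)^n + B·(5)^n.
From a(0) = -7: A + B = -7.
From a(1) = 7: 7A + 5B = 7.
Solving: A = 21, B = -28.
So a(n) = - 28 \cdot 5^{n} + 21 \cdot 7^{n}.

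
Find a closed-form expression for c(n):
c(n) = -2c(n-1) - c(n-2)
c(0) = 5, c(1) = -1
Characteristic equation: x² + 2x + 1 = 0, which is (x - (-1))².
Repeated root r = -1.
General solution: c(n) = (A + Bn)·(-1)^n.
From c(0) = 5: A = 5.
From c(1) = -1: (A + B)·(-1) = -1 ⇒ B = -4.
So c(n) = \left(5 - 4 n\right) \cdot (-1)^n.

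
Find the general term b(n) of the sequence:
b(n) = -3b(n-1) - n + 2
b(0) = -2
First-order linear with linear forcing.
Homogeneous solution: b_h(n) = A·(-3)^n.
Try particular b_p(n) = pn + q. Substituting:
  pn + q = -3(p(n-1) + q) - n + 2.
Matching the n-coefficient: p = -3p - 1 ⇒ p = - \frac{1}{4}.
Matching constants: q = 3p - 3q + 2 ⇒ q = \frac{5}{16}.
General: b(n) = A·(-3)^n - \frac{n}{4} + \frac{5}{16}.
Apply b(0) = -2: A + \frac{5}{16} = -2 ⇒ A = - \frac{37}{16}.
So b(n) = - \frac{37 \left(-3\right)^{n}}{16} - \frac{n}{4} + \frac{5}{16}.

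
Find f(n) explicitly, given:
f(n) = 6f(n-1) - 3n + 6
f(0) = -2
First-order linear with linear forcing.
Homogeneous solution: f_h(n) = A·(6)^n.
Try particular f_p(n) = pn + q. Substituting:
  pn + q = 6(p(n-1) + q) - 3n + 6.
Matching the n-coefficient: p = 6p - 3 ⇒ p = \frac{3}{5}.
Matching constants: q = -6p + 6q + 6 ⇒ q = - \frac{12}{25}.
General: f(n) = A·(6)^n + \frac{3 n}{5} - \frac{12}{25}.
Apply f(0) = -2: A - \frac{12}{25} = -2 ⇒ A = - \frac{38}{25}.
So f(n) = - \frac{38 \cdot 6^{n}}{25} + \frac{3 n}{5} - \frac{12}{25}.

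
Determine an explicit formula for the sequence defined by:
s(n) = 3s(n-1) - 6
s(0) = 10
First-order linear non-homogeneous.
Homogeneous solution: s_h(n) = A·(3)^n.
Try constant particular solution s_p = K: K = 3K - 6 ⇒ K = 3.
General: s(n) = A·(3)^n + 3.
Apply s(0) = 10: A + 3 = 10 ⇒ A = 7.
So s(n) = 7 \cdot 3^{n} + 3.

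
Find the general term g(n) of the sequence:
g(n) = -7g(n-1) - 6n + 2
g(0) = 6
First-order linear with linear forcing.
Homogeneous solution: g_h(n) = A·(-7)^n.
Try particular g_p(n) = pn + q. Substituting:
  pn + q = -7(p(n-1) + q) - 6n + 2.
Matching the n-coefficient: p = -7p - 6 ⇒ p = - \frac{3}{4}.
Matching constants: q = 7p - 7q + 2 ⇒ q = - \frac{13}{32}.
General: g(n) = A·(-7)^n - \frac{3 n}{4} - \frac{13}{32}.
Apply g(0) = 6: A - \frac{13}{32} = 6 ⇒ A = \frac{205}{32}.
So g(n) = \frac{205 \left(-7\right)^{n}}{32} - \frac{3 n}{4} - \frac{13}{32}.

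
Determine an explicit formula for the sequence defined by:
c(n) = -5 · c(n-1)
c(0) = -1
Pure geometric recurrence with ratio -5.
By induction c(n) = c(0) · (-5)^n = - \left(-5\right)^{n}.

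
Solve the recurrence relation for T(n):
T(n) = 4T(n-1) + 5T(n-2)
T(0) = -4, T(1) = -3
Characteristic equation: x² - 4x - 5 = 0, which factors as (x - (-1))(x - (5)) = 0.
Roots r₁ = -1, r₂ = 5 (distinct).
General solution: T(n) = A·(-1)^n + B·(5)^n.
From T(0) = -4: A + B = -4.
From T(1) = -3: -A + 5B = -3.
Solving: A = - \frac{17}{6}, B = - \frac{7}{6}.
So T(n) = - \frac{17 \left(-1\right)^{n}}{6} - \frac{7 \cdot 5^{n}}{6}.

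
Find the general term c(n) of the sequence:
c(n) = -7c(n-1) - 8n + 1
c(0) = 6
First-order linear with linear forcing.
Homogeneous solution: c_h(n) = A·(-7)^n.
Try particular c_p(n) = pn + q. Substituting:
  pn + q = -7(p(n-1) + q) - 8n + 1.
Matching the n-coefficient: p = -7p - 8 ⇒ p = -1.
Matching constants: q = 7p - 7q + 1 ⇒ q = - \frac{3}{4}.
General: c(n) = A·(-7)^n - n - \frac{3}{4}.
Apply c(0) = 6: A - \frac{3}{4} = 6 ⇒ A = \frac{27}{4}.
So c(n) = \frac{27 \left(-7\right)^{n}}{4} - n - \frac{3}{4}.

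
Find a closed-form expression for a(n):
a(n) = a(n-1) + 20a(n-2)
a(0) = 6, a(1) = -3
Characteristic equation: x² - x - 20 = 0, which factors as (x - (5))(x - (-4)) = 0.
Roots r₁ = 5, r₂ = -4 (distinct).
General solution: a(n) = A·(5)^n + B·(-4)^n.
From a(0) = 6: A + B = 6.
From a(1) = -3: 5A - 4B = -3.
Solving: A = \frac{7}{3}, B = \frac{11}{3}.
So a(n) = \frac{11 \left(-4\right)^{n}}{3} + \frac{7 \cdot 5^{n}}{3}.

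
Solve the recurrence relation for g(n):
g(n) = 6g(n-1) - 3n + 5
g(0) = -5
First-order linear with linear forcing.
Homogeneous solution: g_h(n) = A·(6)^n.
Try particular g_p(n) = pn + q. Substituting:
  pn + q = 6(p(n-1) + q) - 3n + 5.
Matching the n-coefficient: p = 6p - 3 ⇒ p = \frac{3}{5}.
Matching constants: q = -6p + 6q + 5 ⇒ q = - \frac{7}{25}.
General: g(n) = A·(6)^n + \frac{3 n}{5} - \frac{7}{25}.
Apply g(0) = -5: A - \frac{7}{25} = -5 ⇒ A = - \frac{118}{25}.
So g(n) = - \frac{118 \cdot 6^{n}}{25} + \frac{3 n}{5} - \frac{7}{25}.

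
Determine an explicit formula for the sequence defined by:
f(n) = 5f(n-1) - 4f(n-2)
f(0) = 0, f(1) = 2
Characteristic equation: x² - 5x + 4 = 0, which factors as (x - (4))(x - (1)) = 0.
Roots r₁ = 4, r₂ = 1 (distinct).
General solution: f(n) = A·(4)^n + B·(1)^n.
From f(0) = 0: A + B = 0.
From f(1) = 2: 4A + B = 2.
Solving: A = \frac{2}{3}, B = - \frac{2}{3}.
So f(n) = \frac{2 \cdot 4^{n}}{3} - \frac{2}{3}.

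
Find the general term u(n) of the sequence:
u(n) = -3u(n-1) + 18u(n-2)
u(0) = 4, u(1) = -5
Characteristic equation: x² + 3x - 18 = 0, which factors as (x - (-6))(x - (3)) = 0.
Roots r₁ = -6, r₂ = 3 (distinct).
General solution: u(n) = A·(-6)^n + B·(3)^n.
From u(0) = 4: A + B = 4.
From u(1) = -5: -6A + 3B = -5.
Solving: A = \frac{17}{9}, B = \frac{19}{9}.
So u(n) = \frac{17 \left(-6\right)^{n}}{9} + \frac{19 \cdot 3^{n}}{9}.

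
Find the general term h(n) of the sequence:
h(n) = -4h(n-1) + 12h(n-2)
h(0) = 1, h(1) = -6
Characteristic equation: x² + 4x - 12 = 0, which factors as (x - (-6))(x - (2)) = 0.
Roots r₁ = -6, r₂ = 2 (distinct).
General solution: h(n) = A·(-6)^n + B·(2)^n.
From h(0) = 1: A + B = 1.
From h(1) = -6: -6A + 2B = -6.
Solving: A = 1, B = 0.
So h(n) = \left(-6\right)^{n}.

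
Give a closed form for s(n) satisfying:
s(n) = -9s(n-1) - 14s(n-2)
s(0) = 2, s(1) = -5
Characteristic equation: x² + 9x + 14 = 0, which factors as (x - (-2))(x - (-7)) = 0.
Roots r₁ = -2, r₂ = -7 (distinct).
General solution: s(n) = A·(-2)^n + B·(-7)^n.
From s(0) = 2: A + B = 2.
From s(1) = -5: -2A - 7B = -5.
Solving: A = \frac{9}{5}, B = \frac{1}{5}.
So s(n) = \frac{9 \left(-2\right)^{n}}{5} + \frac{\left(-7\right)^{n}}{5}.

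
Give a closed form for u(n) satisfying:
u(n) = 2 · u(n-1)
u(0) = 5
Pure geometric recurrence with ratio 2.
By induction u(n) = u(0) · (2)^n = 5 \cdot 2^{n}.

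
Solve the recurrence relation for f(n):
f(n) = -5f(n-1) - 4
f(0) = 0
First-order linear non-homogeneous.
Homogeneous solution: f_h(n) = A·(-5)^n.
Try constant particular solution f_p = K: K = -5K - 4 ⇒ K = - \frac{2}{3}.
General: f(n) = A·(-5)^n - \frac{2}{3}.
Apply f(0) = 0: A - \frac{2}{3} = 0 ⇒ A = \frac{2}{3}.
So f(n) = \frac{2 \left(-5\right)^{n}}{3} - \frac{2}{3}.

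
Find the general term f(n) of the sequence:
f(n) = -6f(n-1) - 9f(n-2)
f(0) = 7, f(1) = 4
Characteristic equation: x² + 6x + 9 = 0, which is (x - (-3))².
Repeated root r = -3.
General solution: f(n) = (A + Bn)·(-3)^n.
From f(0) = 7: A = 7.
From f(1) = 4: (A + B)·(-3) = 4 ⇒ B = - \frac{25}{3}.
So f(n) = \left(7 - \frac{25 n}{3}\right) \cdot (-3)^n.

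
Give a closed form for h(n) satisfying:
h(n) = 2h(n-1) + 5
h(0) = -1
First-order linear non-homogeneous.
Homogeneous solution: h_h(n) = A·(2)^n.
Try constant particular solution h_p = K: K = 2K + 5 ⇒ K = -5.
General: h(n) = A·(2)^n - 5.
Apply h(0) = -1: A - 5 = -1 ⇒ A = 4.
So h(n) = 4 \cdot 2^{n} - 5.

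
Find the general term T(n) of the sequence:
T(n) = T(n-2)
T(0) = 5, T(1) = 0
Characteristic equation: x² - 1 = 0, which factors as (x - (-1))(x - (1)) = 0.
Roots r₁ = -1, r₂ = 1 (distinct).
General solution: T(n) = A·(-1)^n + B·(1)^n.
From T(0) = 5: A + B = 5.
From T(1) = 0: -A + B = 0.
Solving: A = \frac{5}{2}, B = \frac{5}{2}.
So T(n) = \frac{5 \left(-1\right)^{n}}{2} + \frac{5}{2}.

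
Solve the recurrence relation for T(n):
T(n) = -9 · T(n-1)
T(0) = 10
Pure geometric recurrence with ratio -9.
By induction T(n) = T(0) · (-9)^n = 10 \left(-9\right)^{n}.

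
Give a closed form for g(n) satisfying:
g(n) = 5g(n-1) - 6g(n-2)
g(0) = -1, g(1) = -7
Characteristic equation: x² - 5x + 6 = 0, which factors as (x - (3))(x - (2)) = 0.
Roots r₁ = 3, r₂ = 2 (distinct).
General solution: g(n) = A·(3)^n + B·(2)^n.
From g(0) = -1: A + B = -1.
From g(1) = -7: 3A + 2B = -7.
Solving: A = -5, B = 4.
So g(n) = 4 \cdot 2^{n} - 5 \cdot 3^{n}.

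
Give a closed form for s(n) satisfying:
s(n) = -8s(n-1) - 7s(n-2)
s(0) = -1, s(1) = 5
Characteristic equation: x² + 8x + 7 = 0, which factors as (x - (-7))(x - (-1)) = 0.
Roots r₁ = -7, r₂ = -1 (distinct).
General solution: s(n) = A·(-7)^n + B·(-1)^n.
From s(0) = -1: A + B = -1.
From s(1) = 5: -7A - B = 5.
Solving: A = - \frac{2}{3}, B = - \frac{1}{3}.
So s(n) = - \frac{\left(-1\right)^{n}}{3} - \frac{2 \left(-7\right)^{n}}{3}.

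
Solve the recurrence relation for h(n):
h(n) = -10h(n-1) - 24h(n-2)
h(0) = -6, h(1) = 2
Characteristic equation: x² + 10x + 24 = 0, which factors as (x - (-4))(x - (-6)) = 0.
Roots r₁ = -4, r₂ = -6 (distinct).
General solution: h(n) = A·(-4)^n + B·(-6)^n.
From h(0) = -6: A + B = -6.
From h(1) = 2: -4A - 6B = 2.
Solving: A = -17, B = 11.
So h(n) = - 17 \left(-4\right)^{n} + 11 \left(-6\right)^{n}.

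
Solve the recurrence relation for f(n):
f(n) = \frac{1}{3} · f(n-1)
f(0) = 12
Pure geometric recurrence with ratio \frac{1}{3}.
By induction f(n) = f(0) · (\frac{1}{3})^n = 12 \cdot 3^{- n}.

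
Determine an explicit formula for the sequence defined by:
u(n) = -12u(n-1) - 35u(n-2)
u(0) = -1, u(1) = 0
Characteristic equation: x² + 12x + 35 = 0, which factors as (x - (-5))(x - (-7)) = 0.
Roots r₁ = -5, r₂ = -7 (distinct).
General solution: u(n) = A·(-5)^n + B·(-7)^n.
From u(0) = -1: A + B = -1.
From u(1) = 0: -5A - 7B = 0.
Solving: A = - \frac{7}{2}, B = \frac{5}{2}.
So u(n) = - \frac{7 \left(-5\right)^{n}}{2} + \frac{5 \left(-7\right)^{n}}{2}.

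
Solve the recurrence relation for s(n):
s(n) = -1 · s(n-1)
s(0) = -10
Pure geometric recurrence with ratio -1.
By induction s(n) = s(0) · (-1)^n = - 10 \left(-1\right)^{n}.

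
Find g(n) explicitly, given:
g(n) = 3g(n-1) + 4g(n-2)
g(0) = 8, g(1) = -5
Characteristic equation: x² - 3x - 4 = 0, which factors as (x - (-1))(x - (4)) = 0.
Roots r₁ = -1, r₂ = 4 (distinct).
General solution: g(n) = A·(-1)^n + B·(4)^n.
From g(0) = 8: A + B = 8.
From g(1) = -5: -A + 4B = -5.
Solving: A = \frac{37}{5}, B = \frac{3}{5}.
So g(n) = \frac{37 \left(-1\right)^{n}}{5} + \frac{3 \cdot 4^{n}}{5}.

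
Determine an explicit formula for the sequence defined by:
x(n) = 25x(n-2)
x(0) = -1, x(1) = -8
Characteristic equation: x² - 25 = 0, which factors as (x - (-5))(x - (5)) = 0.
Roots r₁ = -5, r₂ = 5 (distinct).
General solution: x(n) = A·(-5)^n + B·(5)^n.
From x(0) = -1: A + B = -1.
From x(1) = -8: -5A + 5B = -8.
Solving: A = \frac{3}{10}, B = - \frac{13}{10}.
So x(n) = \frac{3 \left(-5\right)^{n}}{10} - \frac{13 \cdot 5^{n}}{10}.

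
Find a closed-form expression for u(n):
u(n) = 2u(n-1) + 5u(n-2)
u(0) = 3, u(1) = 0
Characteristic equation: x² - 2x - 5 = 0.
Discriminant Δ = (2)² + 4·(5) = 24.
Roots r₁,₂ = (2 ± √24)/2, so r₁ = 1 + \sqrt{6}, r₂ = 1 - \sqrt{6}.
General solution: u(n) = A·r₁^n + B·r₂^n.
From the initial conditions, A + B = 3 and r₁A + r₂B = 0.
Since r₁ - r₂ = √24: A = (0 - (3)r₂)/√24 = \frac{3}{2} - \frac{\sqrt{6}}{4}, and B = 3 - A = \frac{\sqrt{6}}{4} + \frac{3}{2}.
So u(n) = \left(\frac{3}{2} - \frac{\sqrt{6}}{4}\right)\left(1 + \sqrt{6}\right)^n + \left(\frac{\sqrt{6}}{4} + \frac{3}{2}\right)\left(1 - \sqrt{6}\right)^n.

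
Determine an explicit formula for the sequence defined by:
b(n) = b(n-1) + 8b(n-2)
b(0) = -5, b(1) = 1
Characteristic equation: x² - x - 8 = 0.
Discriminant Δ = (1)² + 4·(8) = 33.
Roots r₁,₂ = (1 ± √33)/2, so r₁ = \frac{1}{2} + \frac{\sqrt{33}}{2}, r₂ = \frac{1}{2} - \frac{\sqrt{33}}{2}.
General solution: b(n) = A·r₁^n + B·r₂^n.
From the initial conditions, A + B = -5 and r₁A + r₂B = 1.
Since r₁ - r₂ = √33: A = (1 - (-5)r₂)/√33 = - \frac{5}{2} + \frac{7 \sqrt{33}}{66}, and B = -5 - A = - \frac{5}{2} - \frac{7 \sqrt{33}}{66}.
So b(n) = \left(- \frac{5}{2} + \frac{7 \sqrt{33}}{66}\right)\left(\frac{1}{2} + \frac{\sqrt{33}}{2}\right)^n + \left(- \frac{5}{2} - \frac{7 \sqrt{33}}{66}\right)\left(\frac{1}{2} - \frac{\sqrt{33}}{2}\right)^n.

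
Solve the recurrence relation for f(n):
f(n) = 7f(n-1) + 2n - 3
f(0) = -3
First-order linear with linear forcing.
Homogeneous solution: f_h(n) = A·(7)^n.
Try particular f_p(n) = pn + q. Substituting:
  pn + q = 7(p(n-1) + q) + 2n - 3.
Matching the n-coefficient: p = 7p + 2 ⇒ p = - \frac{1}{3}.
Matching constants: q = -7p + 7q - 3 ⇒ q = \frac{1}{9}.
General: f(n) = A·(7)^n - \frac{n}{3} + \frac{1}{9}.
Apply f(0) = -3: A + \frac{1}{9} = -3 ⇒ A = - \frac{28}{9}.
So f(n) = - \frac{28 \cdot 7^{n}}{9} - \frac{n}{3} + \frac{1}{9}.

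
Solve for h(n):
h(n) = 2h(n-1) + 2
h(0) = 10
First-order linear non-homogeneous.
Homogeneous solution: h_h(n) = A·(2)^n.
Try constant particular solution h_p = K: K = 2K + 2 ⇒ K = -2.
General: h(n) = A·(2)^n - 2.
Apply h(0) = 10: A - 2 = 10 ⇒ A = 12.
So h(n) = 12 \cdot 2^{n} - 2.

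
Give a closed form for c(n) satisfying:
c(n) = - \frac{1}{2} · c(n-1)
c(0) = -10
Pure geometric recurrence with ratio - \frac{1}{2}.
By induction c(n) = c(0) · (- \frac{1}{2})^n = - 10 \left(- \frac{1}{2}\right)^{n}.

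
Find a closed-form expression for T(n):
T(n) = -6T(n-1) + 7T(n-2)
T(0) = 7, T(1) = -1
Characteristic equation: x² + 6x - 7 = 0, which factors as (x - (1))(x - (-7)) = 0.
Roots r₁ = 1, r₂ = -7 (distinct).
General solution: T(n) = A·(1)^n + B·(-7)^n.
From T(0) = 7: A + B = 7.
From T(1) = -1: A - 7B = -1.
Solving: A = 6, B = 1.
So T(n) = \left(-7\right)^{n} + 6.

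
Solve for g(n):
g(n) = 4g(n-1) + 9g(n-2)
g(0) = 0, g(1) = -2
Characteristic equation: x² - 4x - 9 = 0.
Discriminant Δ = (4)² + 4·(9) = 52.
Roots r₁,₂ = (4 ± √52)/2, so r₁ = 2 + \sqrt{13}, r₂ = 2 - \sqrt{13}.
General solution: g(n) = A·r₁^n + B·r₂^n.
From the initial conditions, A + B = 0 and r₁A + r₂B = -2.
Since r₁ - r₂ = √52: A = (-2 - (0)r₂)/√52 = - \frac{\sqrt{13}}{13}, and B = 0 - A = \frac{\sqrt{13}}{13}.
So g(n) = \left(- \frac{\sqrt{13}}{13}\right)\left(2 + \sqrt{13}\right)^n + \left(\frac{\sqrt{13}}{13}\right)\left(2 - \sqrt{13}\right)^n.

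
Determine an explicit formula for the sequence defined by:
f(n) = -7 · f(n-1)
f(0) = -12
Pure geometric recurrence with ratio -7.
By induction f(n) = f(0) · (-7)^n = - 12 \left(-7\right)^{n}.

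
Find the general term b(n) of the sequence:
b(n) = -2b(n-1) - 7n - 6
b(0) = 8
First-order linear with linear forcing.
Homogeneous solution: b_h(n) = A·(-2)^n.
Try particular b_p(n) = pn + q. Substituting:
  pn + q = -2(p(n-1) + q) - 7n - 6.
Matching the n-coefficient: p = -2p - 7 ⇒ p = - \frac{7}{3}.
Matching constants: q = 2p - 2q - 6 ⇒ q = - \frac{32}{9}.
General: b(n) = A·(-2)^n - \frac{7 n}{3} - \frac{32}{9}.
Apply b(0) = 8: A - \frac{32}{9} = 8 ⇒ A = \frac{104}{9}.
So b(n) = \frac{104 \left(-2\right)^{n}}{9} - \frac{7 n}{3} - \frac{32}{9}.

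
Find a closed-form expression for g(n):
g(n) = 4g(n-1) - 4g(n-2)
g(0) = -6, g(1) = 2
Characteristic equation: x² - 4x + 4 = 0, which is (x - (2))².
Repeated root r = 2.
General solution: g(n) = (A + Bn)·(2)^n.
From g(0) = -6: A = -6.
From g(1) = 2: (A + B)·(2) = 2 ⇒ B = 7.
So g(n) = \left(7 n - 6\right) \cdot (2)^n.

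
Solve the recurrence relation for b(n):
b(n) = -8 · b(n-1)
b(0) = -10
Pure geometric recurrence with ratio -8.
By induction b(n) = b(0) · (-8)^n = - 10 \left(-8\right)^{n}.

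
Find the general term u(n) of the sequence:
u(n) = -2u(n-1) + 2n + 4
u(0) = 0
First-order linear with linear forcing.
Homogeneous solution: u_h(n) = A·(-2)^n.
Try particular u_p(n) = pn + q. Substituting:
  pn + q = -2(p(n-1) + q) + 2n + 4.
Matching the n-coefficient: p = -2p + 2 ⇒ p = \frac{2}{3}.
Matching constants: q = 2p - 2q + 4 ⇒ q = \frac{16}{9}.
General: u(n) = A·(-2)^n + \frac{2 n}{3} + \frac{16}{9}.
Apply u(0) = 0: A + \frac{16}{9} = 0 ⇒ A = - \frac{16}{9}.
So u(n) = - \frac{16 \left(-2\right)^{n}}{9} + \frac{2 n}{3} + \frac{16}{9}.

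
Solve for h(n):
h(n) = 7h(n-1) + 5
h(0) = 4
First-order linear non-homogeneous.
Homogeneous solution: h_h(n) = A·(7)^n.
Try constant particular solution h_p = K: K = 7K + 5 ⇒ K = - \frac{5}{6}.
General: h(n) = A·(7)^n - \frac{5}{6}.
Apply h(0) = 4: A - \frac{5}{6} = 4 ⇒ A = \frac{29}{6}.
So h(n) = \frac{29 \cdot 7^{n}}{6} - \frac{5}{6}.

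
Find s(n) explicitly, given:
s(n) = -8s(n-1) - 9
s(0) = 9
First-order linear non-homogeneous.
Homogeneous solution: s_h(n) = A·(-8)^n.
Try constant particular solution s_p = K: K = -8K - 9 ⇒ K = -1.
General: s(n) = A·(-8)^n - 1.
Apply s(0) = 9: A - 1 = 9 ⇒ A = 10.
So s(n) = 10 \left(-8\right)^{n} - 1.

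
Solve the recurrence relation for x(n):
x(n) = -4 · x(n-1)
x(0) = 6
Pure geometric recurrence with ratio -4.
By induction x(n) = x(0) · (-4)^n = 6 \left(-4\right)^{n}.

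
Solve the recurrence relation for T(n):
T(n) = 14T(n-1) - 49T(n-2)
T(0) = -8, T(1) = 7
Characteristic equation: x² - 14x + 49 = 0, which is (x - (7))².
Repeated root r = 7.
General solution: T(n) = (A + Bn)·(7)^n.
From T(0) = -8: A = -8.
From T(1) = 7: (A + B)·(7) = 7 ⇒ B = 9.
So T(n) = \left(9 n - 8\right) \cdot (7)^n.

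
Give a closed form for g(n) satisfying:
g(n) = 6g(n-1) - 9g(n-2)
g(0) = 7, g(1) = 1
Characteristic equation: x² - 6x + 9 = 0, which is (x - (3))².
Repeated root r = 3.
General solution: g(n) = (A + Bn)·(3)^n.
From g(0) = 7: A = 7.
From g(1) = 1: (A + B)·(3) = 1 ⇒ B = - \frac{20}{3}.
So g(n) = \left(7 - \frac{20 n}{3}\right) \cdot (3)^n.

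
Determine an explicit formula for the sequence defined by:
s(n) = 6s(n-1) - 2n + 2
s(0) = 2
First-order linear with linear forcing.
Homogeneous solution: s_h(n) = A·(6)^n.
Try particular s_p(n) = pn + q. Substituting:
  pn + q = 6(p(n-1) + q) - 2n + 2.
Matching the n-coefficient: p = 6p - 2 ⇒ p = \frac{2}{5}.
Matching constants: q = -6p + 6q + 2 ⇒ q = \frac{2}{25}.
General: s(n) = A·(6)^n + \frac{2 n}{5} + \frac{2}{25}.
Apply s(0) = 2: A + \frac{2}{25} = 2 ⇒ A = \frac{48}{25}.
So s(n) = \frac{48 \cdot 6^{n}}{25} + \frac{2 n}{5} + \frac{2}{25}.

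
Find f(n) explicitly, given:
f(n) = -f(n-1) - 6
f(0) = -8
First-order linear non-homogeneous.
Homogeneous solution: f_h(n) = A·(-1)^n.
Try constant particular solution f_p = K: K = -K - 6 ⇒ K = -3.
General: f(n) = A·(-1)^n - 3.
Apply f(0) = -8: A - 3 = -8 ⇒ A = -5.
So f(n) = - 5 \left(-1\right)^{n} - 3.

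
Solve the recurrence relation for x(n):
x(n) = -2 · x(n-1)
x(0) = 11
Pure geometric recurrence with ratio -2.
By induction x(n) = x(0) · (-2)^n = 11 \left(-2\right)^{n}.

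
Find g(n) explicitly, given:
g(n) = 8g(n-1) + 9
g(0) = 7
First-order linear non-homogeneous.
Homogeneous solution: g_h(n) = A·(8)^n.
Try constant particular solution g_p = K: K = 8K + 9 ⇒ K = - \frac{9}{7}.
General: g(n) = A·(8)^n - \frac{9}{7}.
Apply g(0) = 7: A - \frac{9}{7} = 7 ⇒ A = \frac{58}{7}.
So g(n) = \frac{58 \cdot 8^{n}}{7} - \frac{9}{7}.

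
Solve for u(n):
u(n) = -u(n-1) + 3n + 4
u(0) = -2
First-order linear with linear forcing.
Homogeneous solution: u_h(n) = A·(-1)^n.
Try particular u_p(n) = pn + q. Substituting:
  pn + q = -(p(n-1) + q) + 3n + 4.
Matching the n-coefficient: p = -p + 3 ⇒ p = \frac{3}{2}.
Matching constants: q = p - q + 4 ⇒ q = \frac{11}{4}.
General: u(n) = A·(-1)^n + \frac{3 n}{2} + \frac{11}{4}.
Apply u(0) = -2: A + \frac{11}{4} = -2 ⇒ A = - \frac{19}{4}.
So u(n) = - \frac{19 \left(-1\right)^{n}}{4} + \frac{3 n}{2} + \frac{11}{4}.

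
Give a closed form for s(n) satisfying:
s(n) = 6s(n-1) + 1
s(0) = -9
First-order linear non-homogeneous.
Homogeneous solution: s_h(n) = A·(6)^n.
Try constant particular solution s_p = K: K = 6K + 1 ⇒ K = - \frac{1}{5}.
General: s(n) = A·(6)^n - \frac{1}{5}.
Apply s(0) = -9: A - \frac{1}{5} = -9 ⇒ A = - \frac{44}{5}.
So s(n) = - \frac{44 \cdot 6^{n}}{5} - \frac{1}{5}.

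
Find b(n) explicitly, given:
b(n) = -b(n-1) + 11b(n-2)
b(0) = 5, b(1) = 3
Characteristic equation: x² + x - 11 = 0.
Discriminant Δ = (-1)² + 4·(11) = 45.
Roots r₁,₂ = (-1 ± √45)/2, so r₁ = - \frac{1}{2} + \frac{3 \sqrt{5}}{2}, r₂ = - \frac{3 \sqrt{5}}{2} - \frac{1}{2}.
General solution: b(n) = A·r₁^n + B·r₂^n.
From the initial conditions, A + B = 5 and r₁A + r₂B = 3.
Since r₁ - r₂ = √45: A = (3 - (5)r₂)/√45 = \frac{11 \sqrt{5}}{30} + \frac{5}{2}, and B = 5 - A = \frac{5}{2} - \frac{11 \sqrt{5}}{30}.
So b(n) = \left(\frac{11 \sqrt{5}}{30} + \frac{5}{2}\right)\left(- \frac{1}{2} + \frac{3 \sqrt{5}}{2}\right)^n + \left(\frac{5}{2} - \frac{11 \sqrt{5}}{30}\right)\left(- \frac{3 \sqrt{5}}{2} - \frac{1}{2}\right)^n.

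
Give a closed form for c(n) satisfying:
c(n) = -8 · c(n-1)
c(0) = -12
Pure geometric recurrence with ratio -8.
By induction c(n) = c(0) · (-8)^n = - 12 \left(-8\right)^{n}.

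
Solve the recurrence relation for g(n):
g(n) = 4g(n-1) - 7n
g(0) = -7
First-order linear with linear forcing.
Homogeneous solution: g_h(n) = A·(4)^n.
Try particular g_p(n) = pn + q. Substituting:
  pn + q = 4(p(n-1) + q) - 7n.
Matching the n-coefficient: p = 4p - 7 ⇒ p = \frac{7}{3}.
Matching constants: q = -4p + 4q ⇒ q = \frac{28}{9}.
General: g(n) = A·(4)^n + \frac{7 n}{3} + \frac{28}{9}.
Apply g(0) = -7: A + \frac{28}{9} = -7 ⇒ A = - \frac{91}{9}.
So g(n) = - \frac{91 \cdot 4^{n}}{9} + \frac{7 n}{3} + \frac{28}{9}.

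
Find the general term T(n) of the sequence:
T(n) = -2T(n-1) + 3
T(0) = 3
First-order linear non-homogeneous.
Homogeneous solution: T_h(n) = A·(-2)^n.
Try constant particular solution T_p = K: K = -2K + 3 ⇒ K = 1.
General: T(n) = A·(-2)^n + 1.
Apply T(0) = 3: A + 1 = 3 ⇒ A = 2.
So T(n) = 2 \left(-2\right)^{n} + 1.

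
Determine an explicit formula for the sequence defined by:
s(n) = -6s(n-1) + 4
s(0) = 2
First-order linear non-homogeneous.
Homogeneous solution: s_h(n) = A·(-6)^n.
Try constant particular solution s_p = K: K = -6K + 4 ⇒ K = \frac{4}{7}.
General: s(n) = A·(-6)^n + \frac{4}{7}.
Apply s(0) = 2: A + \frac{4}{7} = 2 ⇒ A = \frac{10}{7}.
So s(n) = \frac{10 \left(-6\right)^{n}}{7} + \frac{4}{7}.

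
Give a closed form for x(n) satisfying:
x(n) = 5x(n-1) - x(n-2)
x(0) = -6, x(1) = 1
Characteristic equation: x² - 5x + 1 = 0.
Discriminant Δ = (5)² + 4·(-1) = 21.
Roots r₁,₂ = (5 ± √21)/2, so r₁ = \frac{\sqrt{21}}{2} + \frac{5}{2}, r₂ = \frac{5}{2} - \frac{\sqrt{21}}{2}.
General solution: x(n) = A·r₁^n + B·r₂^n.
From the initial conditions, A + B = -6 and r₁A + r₂B = 1.
Since r₁ - r₂ = √21: A = (1 - (-6)r₂)/√21 = -3 + \frac{16 \sqrt{21}}{21}, and B = -6 - A = - \frac{16 \sqrt{21}}{21} - 3.
So x(n) = \left(-3 + \frac{16 \sqrt{21}}{21}\right)\left(\frac{\sqrt{21}}{2} + \frac{5}{2}\right)^n + \left(- \frac{16 \sqrt{21}}{21} - 3\right)\left(\frac{5}{2} - \frac{\sqrt{21}}{2}\right)^n.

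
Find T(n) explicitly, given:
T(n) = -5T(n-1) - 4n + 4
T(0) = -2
First-order linear with linear forcing.
Homogeneous solution: T_h(n) = A·(-5)^n.
Try particular T_p(n) = pn + q. Substituting:
  pn + q = -5(p(n-1) + q) - 4n + 4.
Matching the n-coefficient: p = -5p - 4 ⇒ p = - \frac{2}{3}.
Matching constants: q = 5p - 5q + 4 ⇒ q = \frac{1}{9}.
General: T(n) = A·(-5)^n - \frac{2 n}{3} + \frac{1}{9}.
Apply T(0) = -2: A + \frac{1}{9} = -2 ⇒ A = - \frac{19}{9}.
So T(n) = - \frac{19 \left(-5\right)^{n}}{9} - \frac{2 n}{3} + \frac{1}{9}.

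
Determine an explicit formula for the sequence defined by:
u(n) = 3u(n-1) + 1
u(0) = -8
First-order linear non-homogeneous.
Homogeneous solution: u_h(n) = A·(3)^n.
Try constant particular solution u_p = K: K = 3K + 1 ⇒ K = - \frac{1}{2}.
General: u(n) = A·(3)^n - \frac{1}{2}.
Apply u(0) = -8: A - \frac{1}{2} = -8 ⇒ A = - \frac{15}{2}.
So u(n) = - \frac{15 \cdot 3^{n}}{2} - \frac{1}{2}.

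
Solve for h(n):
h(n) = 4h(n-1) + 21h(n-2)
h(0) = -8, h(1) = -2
Characteristic equation: x² - 4x - 21 = 0, which factors as (x - (7))(x - (-3)) = 0.
Roots r₁ = 7, r₂ = -3 (distinct).
General solution: h(n) = A·(7)^n + B·(-3)^n.
From h(0) = -8: A + B = -8.
From h(1) = -2: 7A - 3B = -2.
Solving: A = - \frac{13}{5}, B = - \frac{27}{5}.
So h(n) = - \frac{27 \left(-3\right)^{n}}{5} - \frac{13 \cdot 7^{n}}{5}.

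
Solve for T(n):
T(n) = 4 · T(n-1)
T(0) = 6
Pure geometric recurrence with ratio 4.
By induction T(n) = T(0) · (4)^n = 6 \cdot 4^{n}.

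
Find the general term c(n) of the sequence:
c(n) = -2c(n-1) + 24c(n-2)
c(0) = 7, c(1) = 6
Characteristic equation: x² + 2x - 24 = 0, which factors as (x - (4))(x - (-6)) = 0.
Roots r₁ = 4, r₂ = -6 (distinct).
General solution: c(n) = A·(4)^n + B·(-6)^n.
From c(0) = 7: A + B = 7.
From c(1) = 6: 4A - 6B = 6.
Solving: A = \frac{24}{5}, B = \frac{11}{5}.
So c(n) = \frac{11 \left(-6\right)^{n}}{5} + \frac{24 \cdot 4^{n}}{5}.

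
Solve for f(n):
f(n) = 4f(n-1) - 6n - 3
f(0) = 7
First-order linear with linear forcing.
Homogeneous solution: f_h(n) = A·(4)^n.
Try particular f_p(n) = pn + q. Substituting:
  pn + q = 4(p(n-1) + q) - 6n - 3.
Matching the n-coefficient: p = 4p - 6 ⇒ p = 2.
Matching constants: q = -4p + 4q - 3 ⇒ q = \frac{11}{3}.
General: f(n) = A·(4)^n + 2 n + \frac{11}{3}.
Apply f(0) = 7: A + \frac{11}{3} = 7 ⇒ A = \frac{10}{3}.
So f(n) = \frac{10 \cdot 4^{n}}{3} + 2 n + \frac{11}{3}.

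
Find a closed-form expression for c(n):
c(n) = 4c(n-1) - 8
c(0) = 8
First-order linear non-homogeneous.
Homogeneous solution: c_h(n) = A·(4)^n.
Try constant particular solution c_p = K: K = 4K - 8 ⇒ K = \frac{8}{3}.
General: c(n) = A·(4)^n + \frac{8}{3}.
Apply c(0) = 8: A + \frac{8}{3} = 8 ⇒ A = \frac{16}{3}.
So c(n) = \frac{16 \cdot 4^{n}}{3} + \frac{8}{3}.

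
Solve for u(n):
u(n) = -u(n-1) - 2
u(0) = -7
First-order linear non-homogeneous.
Homogeneous solution: u_h(n) = A·(-1)^n.
Try constant particular solution u_p = K: K = -K - 2 ⇒ K = -1.
General: u(n) = A·(-1)^n - 1.
Apply u(0) = -7: A - 1 = -7 ⇒ A = -6.
So u(n) = - 6 \left(-1\right)^{n} - 1.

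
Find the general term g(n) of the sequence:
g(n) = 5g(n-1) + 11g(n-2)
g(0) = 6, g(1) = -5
Characteristic equation: x² - 5x - 11 = 0.
Discriminant Δ = (5)² + 4·(11) = 69.
Roots r₁,₂ = (5 ± √69)/2, so r₁ = \frac{5}{2} + \frac{\sqrt{69}}{2}, r₂ = \frac{5}{2} - \frac{\sqrt{69}}{2}.
General solution: g(n) = A·r₁^n + B·r₂^n.
From the initial conditions, A + B = 6 and r₁A + r₂B = -5.
Since r₁ - r₂ = √69: A = (-5 - (6)r₂)/√69 = 3 - \frac{20 \sqrt{69}}{69}, and B = 6 - A = \frac{20 \sqrt{69}}{69} + 3.
So g(n) = \left(3 - \frac{20 \sqrt{69}}{69}\right)\left(\frac{5}{2} + \frac{\sqrt{69}}{2}\right)^n + \left(\frac{20 \sqrt{69}}{69} + 3\right)\left(\frac{5}{2} - \frac{\sqrt{69}}{2}\right)^n.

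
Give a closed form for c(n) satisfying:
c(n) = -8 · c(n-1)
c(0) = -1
Pure geometric recurrence with ratio -8.
By induction c(n) = c(0) · (-8)^n = - \left(-8\right)^{n}.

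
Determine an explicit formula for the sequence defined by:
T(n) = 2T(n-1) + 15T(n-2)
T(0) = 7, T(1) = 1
Characteristic equation: x² - 2x - 15 = 0, which factors as (x - (-3))(x - (5)) = 0.
Roots r₁ = -3, r₂ = 5 (distinct).
General solution: T(n) = A·(-3)^n + B·(5)^n.
From T(0) = 7: A + B = 7.
From T(1) = 1: -3A + 5B = 1.
Solving: A = \frac{17}{4}, B = \frac{11}{4}.
So T(n) = \frac{17 \left(-3\right)^{n}}{4} + \frac{11 \cdot 5^{n}}{4}.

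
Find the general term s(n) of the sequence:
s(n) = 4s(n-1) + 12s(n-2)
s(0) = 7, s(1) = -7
Characteristic equation: x² - 4x - 12 = 0, which factors as (x - (-2))(x - (6)) = 0.
Roots r₁ = -2, r₂ = 6 (distinct).
General solution: s(n) = A·(-2)^n + B·(6)^n.
From s(0) = 7: A + B = 7.
From s(1) = -7: -2A + 6B = -7.
Solving: A = \frac{49}{8}, B = \frac{7}{8}.
So s(n) = \frac{49 \left(-2\right)^{n}}{8} + \frac{7 \cdot 6^{n}}{8}.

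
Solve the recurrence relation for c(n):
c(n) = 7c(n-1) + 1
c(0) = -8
First-order linear non-homogeneous.
Homogeneous solution: c_h(n) = A·(7)^n.
Try constant particular solution c_p = K: K = 7K + 1 ⇒ K = - \frac{1}{6}.
General: c(n) = A·(7)^n - \frac{1}{6}.
Apply c(0) = -8: A - \frac{1}{6} = -8 ⇒ A = - \frac{47}{6}.
So c(n) = - \frac{47 \cdot 7^{n}}{6} - \frac{1}{6}.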